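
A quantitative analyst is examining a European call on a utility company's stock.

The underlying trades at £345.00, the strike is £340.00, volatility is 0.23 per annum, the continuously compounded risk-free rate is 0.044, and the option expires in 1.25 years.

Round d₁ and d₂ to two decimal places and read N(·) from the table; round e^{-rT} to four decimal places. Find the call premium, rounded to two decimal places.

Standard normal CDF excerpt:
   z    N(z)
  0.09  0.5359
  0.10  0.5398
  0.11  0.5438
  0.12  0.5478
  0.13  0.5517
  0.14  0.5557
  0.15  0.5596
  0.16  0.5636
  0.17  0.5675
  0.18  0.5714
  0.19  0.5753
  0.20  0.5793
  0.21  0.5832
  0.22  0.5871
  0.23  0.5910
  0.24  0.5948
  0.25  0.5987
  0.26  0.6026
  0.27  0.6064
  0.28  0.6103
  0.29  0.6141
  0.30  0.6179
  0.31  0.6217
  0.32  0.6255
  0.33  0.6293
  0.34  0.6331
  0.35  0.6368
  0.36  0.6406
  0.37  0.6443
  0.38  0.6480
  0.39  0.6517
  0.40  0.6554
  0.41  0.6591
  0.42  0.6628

σ√T = 0.23·√1.25 = 0.2571
d₁ = [ln(345/340) + (0.044 + ½·0.23²)·1.25] / (σ√T) = (0.0146 + 0.0881) / 0.2571 = 0.3992 ≈ 0.40
d₂ = 0.3992 − 0.2571 = 0.1421 ≈ 0.14
e^(−rT) = e^(−0.044·1.25) = 0.9465
N(d₁) = N(0.40) = 0.6554;  N(d₂) = N(0.14) = 0.5557
C = 345·0.6554 − 340·0.9465·0.5557 = 226.1130 − 178.8298 = 47.2832

£47.28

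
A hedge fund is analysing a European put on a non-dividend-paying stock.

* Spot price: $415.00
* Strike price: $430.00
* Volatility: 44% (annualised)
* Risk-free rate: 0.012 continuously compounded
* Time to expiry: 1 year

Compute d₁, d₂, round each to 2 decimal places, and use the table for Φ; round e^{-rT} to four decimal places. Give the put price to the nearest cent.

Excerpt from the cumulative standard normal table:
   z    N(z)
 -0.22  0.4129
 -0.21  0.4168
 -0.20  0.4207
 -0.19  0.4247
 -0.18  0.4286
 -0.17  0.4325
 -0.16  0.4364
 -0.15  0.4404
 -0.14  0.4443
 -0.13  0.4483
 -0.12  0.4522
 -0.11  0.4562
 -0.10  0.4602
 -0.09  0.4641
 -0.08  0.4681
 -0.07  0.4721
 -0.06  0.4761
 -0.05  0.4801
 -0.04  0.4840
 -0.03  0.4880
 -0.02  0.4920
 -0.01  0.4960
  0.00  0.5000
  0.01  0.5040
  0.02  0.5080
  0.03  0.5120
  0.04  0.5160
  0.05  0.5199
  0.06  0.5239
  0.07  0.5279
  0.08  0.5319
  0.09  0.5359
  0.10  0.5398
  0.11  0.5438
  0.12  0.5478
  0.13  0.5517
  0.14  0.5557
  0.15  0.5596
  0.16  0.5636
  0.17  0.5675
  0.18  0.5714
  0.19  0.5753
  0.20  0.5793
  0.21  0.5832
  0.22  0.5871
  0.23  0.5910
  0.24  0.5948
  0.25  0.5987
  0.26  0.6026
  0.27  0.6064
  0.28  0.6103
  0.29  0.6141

$78.16

T = 1;  σ√T = 0.4400
d₁ = [ln(415/430) + (0.012 + 0.44²/2)·1] / 0.4400 = [-0.0355 + 0.1088] / 0.4400 = 0.1666 which rounds to 0.17
d₂ = d₁ − σ√T = 0.1666 − 0.4400 = -0.2734 which rounds to -0.27
exp(−rT) = exp(−0.012·1) = 0.9881
N(−d₂) = N(0.27) = 0.6064;  N(−d₁) = N(-0.17) = 0.4325
P = 430·0.9881·0.6064 − 415·0.4325 = 257.6491 − 179.4875 = 78.1616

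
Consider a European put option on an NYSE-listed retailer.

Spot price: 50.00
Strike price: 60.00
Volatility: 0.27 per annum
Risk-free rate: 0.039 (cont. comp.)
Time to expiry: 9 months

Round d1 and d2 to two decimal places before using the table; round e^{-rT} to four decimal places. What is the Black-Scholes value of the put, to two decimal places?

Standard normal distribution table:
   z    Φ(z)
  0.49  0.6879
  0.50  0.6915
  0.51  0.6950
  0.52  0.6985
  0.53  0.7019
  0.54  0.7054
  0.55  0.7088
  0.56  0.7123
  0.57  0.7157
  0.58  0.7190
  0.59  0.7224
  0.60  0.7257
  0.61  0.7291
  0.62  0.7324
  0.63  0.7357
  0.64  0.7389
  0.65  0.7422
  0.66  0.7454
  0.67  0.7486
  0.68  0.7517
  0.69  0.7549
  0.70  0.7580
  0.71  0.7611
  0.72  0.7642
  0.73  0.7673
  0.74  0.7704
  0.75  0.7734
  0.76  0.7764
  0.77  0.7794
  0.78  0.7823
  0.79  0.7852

10.15

σ√T = 0.27 × 0.8660 = 0.2338
ln(S/K) + (r + σ²/2)T = ln(50/60) + (0.039 + 0.27²/2)·0.75 = -0.1823 + 0.0566 = -0.1257
d₁ = -0.1257 / 0.2338 = -0.5377 which rounds to -0.54
d₂ = d₁ − σ√T = -0.5377 − 0.2338 = -0.7715 which rounds to -0.77
e^(−rT) = e^(−0.039·0.75) = 0.9712
N(−d₂) = N(0.77) = 0.7794;  N(−d₁) = N(0.54) = 0.7054
P = 60·0.9712·0.7794 − 50·0.7054 = 45.4172 − 35.2700 = 10.1472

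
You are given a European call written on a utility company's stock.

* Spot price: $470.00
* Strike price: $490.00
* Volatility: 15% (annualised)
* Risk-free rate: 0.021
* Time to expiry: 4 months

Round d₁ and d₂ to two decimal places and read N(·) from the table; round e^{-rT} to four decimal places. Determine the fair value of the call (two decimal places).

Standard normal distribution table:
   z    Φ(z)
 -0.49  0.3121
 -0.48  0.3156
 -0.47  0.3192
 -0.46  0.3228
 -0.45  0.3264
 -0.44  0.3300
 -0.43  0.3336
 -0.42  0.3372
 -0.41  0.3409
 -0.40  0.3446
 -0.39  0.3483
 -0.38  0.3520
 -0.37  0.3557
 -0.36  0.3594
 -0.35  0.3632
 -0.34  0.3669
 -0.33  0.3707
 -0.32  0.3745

T = 0.3333;  σ√T = 0.0866
d₁ = [ln(470/490) + (0.021 + 0.15²/2)·0.3333] / 0.0866 = [-0.0417 + 0.0107] / 0.0866 = -0.3571 which rounds to -0.36
d₂ = d₁ − σ√T = -0.3571 − 0.0866 = -0.4437 which rounds to -0.44
e^(−rT) = e^(−0.021·0.3333) = 0.9930
N(d₁) = N(-0.36) = 0.3594;  N(d₂) = N(-0.44) = 0.3300
C = 470·0.3594 − 490·0.9930·0.3300 = 168.9180 − 160.5681 = 8.3499

$8.35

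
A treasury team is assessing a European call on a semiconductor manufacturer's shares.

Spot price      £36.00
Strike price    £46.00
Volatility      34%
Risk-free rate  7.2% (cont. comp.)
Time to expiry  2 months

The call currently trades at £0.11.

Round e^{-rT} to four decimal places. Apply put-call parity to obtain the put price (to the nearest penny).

£9.56

exp(−rT) = exp(−0.072·0.1667) = 0.9881
Put-call parity: C − P = S − K·e^(−rT) = 36 − 46·0.9881 = 36 − 45.4526 = -9.4526
P = C − (C − P) = 0.11 − (-9.4526) = 9.5626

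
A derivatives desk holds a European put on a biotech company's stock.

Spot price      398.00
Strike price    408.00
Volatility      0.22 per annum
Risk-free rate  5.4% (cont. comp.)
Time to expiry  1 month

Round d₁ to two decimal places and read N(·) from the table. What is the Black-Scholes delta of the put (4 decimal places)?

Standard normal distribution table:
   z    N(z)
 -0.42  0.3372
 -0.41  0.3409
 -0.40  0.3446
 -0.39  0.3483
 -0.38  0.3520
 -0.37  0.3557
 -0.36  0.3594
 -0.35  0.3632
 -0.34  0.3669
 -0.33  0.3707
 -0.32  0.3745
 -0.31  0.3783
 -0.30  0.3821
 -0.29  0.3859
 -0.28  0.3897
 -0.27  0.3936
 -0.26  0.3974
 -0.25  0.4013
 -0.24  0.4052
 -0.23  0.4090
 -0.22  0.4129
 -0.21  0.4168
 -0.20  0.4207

-0.6141

σ√T = 0.22 × 0.2887 = 0.0635
d₁ = [ln(398/408) + (0.054 + ½·0.22²)·0.08333] / (σ√T) = (-0.0248 + 0.0065) / 0.0635 = -0.2881 → -0.29
N(d₁) = N(-0.29) = 0.3859
Δ_put = N(d₁) − 1 = 0.3859 − 1 = -0.6141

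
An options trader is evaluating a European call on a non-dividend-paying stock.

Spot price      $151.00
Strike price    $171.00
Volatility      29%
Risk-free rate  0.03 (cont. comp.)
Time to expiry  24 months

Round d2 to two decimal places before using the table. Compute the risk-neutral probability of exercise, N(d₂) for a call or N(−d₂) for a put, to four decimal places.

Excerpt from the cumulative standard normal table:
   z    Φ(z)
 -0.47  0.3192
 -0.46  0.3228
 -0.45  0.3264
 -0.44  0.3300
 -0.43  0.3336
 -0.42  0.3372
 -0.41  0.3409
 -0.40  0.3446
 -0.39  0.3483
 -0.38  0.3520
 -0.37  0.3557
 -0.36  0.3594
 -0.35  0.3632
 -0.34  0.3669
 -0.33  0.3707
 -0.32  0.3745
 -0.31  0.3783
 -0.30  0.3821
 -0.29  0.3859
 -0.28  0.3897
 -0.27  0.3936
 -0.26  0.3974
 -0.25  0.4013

σ√T = 0.29 × 1.4142 = 0.4101
ln(S/K) + (r + σ²/2)T = ln(151/171) + (0.03 + 0.29²/2)·2 = -0.1244 + 0.1441 = 0.0197
d₁ = 0.0197 / 0.4101 = 0.0481 ≈ 0.05
d₂ = d₁ − σ√T = 0.0481 − 0.4101 = -0.3620 ≈ -0.36
Pr(exercise) under Q = N(d₂) = 0.3594

0.3594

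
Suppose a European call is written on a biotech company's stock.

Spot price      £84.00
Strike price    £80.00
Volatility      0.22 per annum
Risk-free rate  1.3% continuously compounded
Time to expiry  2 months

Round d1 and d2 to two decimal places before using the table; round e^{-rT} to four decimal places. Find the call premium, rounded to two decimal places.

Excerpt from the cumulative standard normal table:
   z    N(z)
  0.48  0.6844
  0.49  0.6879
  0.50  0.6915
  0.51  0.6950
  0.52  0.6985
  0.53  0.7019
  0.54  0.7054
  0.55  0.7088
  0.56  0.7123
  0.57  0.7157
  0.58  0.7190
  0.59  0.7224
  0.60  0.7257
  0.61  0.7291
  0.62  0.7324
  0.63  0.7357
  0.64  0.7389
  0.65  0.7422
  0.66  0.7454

£5.49

σ√T = 0.22·√0.1667 = 0.0898
d₁ = [ln(84/80) + (0.013 + ½·0.22²)·0.1667] / (σ√T) = (0.0488 + 0.0062) / 0.0898 = 0.6123 which rounds to 0.61
d₂ = 0.6123 − 0.0898 = 0.5224 which rounds to 0.52
e^(−rT) = e^(−0.013·0.1667) = 0.9978
N(d₁) = N(0.61) = 0.7291;  N(d₂) = N(0.52) = 0.6985
C = 84·0.7291 − 80·0.9978·0.6985 = 61.2444 − 55.7571 = 5.4873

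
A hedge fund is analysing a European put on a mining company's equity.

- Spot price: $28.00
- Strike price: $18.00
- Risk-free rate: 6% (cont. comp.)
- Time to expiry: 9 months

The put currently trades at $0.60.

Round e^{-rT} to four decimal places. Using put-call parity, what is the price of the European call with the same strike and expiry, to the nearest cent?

$11.39

exp(−rT) = exp(−0.06·0.75) = 0.9560
Put-call parity: C − P = S − K·e^(−rT) = 28 − 18·0.9560 = 28 − 17.2080 = 10.7920
C = P + (C − P) = 0.60 + (10.7920) = 11.3920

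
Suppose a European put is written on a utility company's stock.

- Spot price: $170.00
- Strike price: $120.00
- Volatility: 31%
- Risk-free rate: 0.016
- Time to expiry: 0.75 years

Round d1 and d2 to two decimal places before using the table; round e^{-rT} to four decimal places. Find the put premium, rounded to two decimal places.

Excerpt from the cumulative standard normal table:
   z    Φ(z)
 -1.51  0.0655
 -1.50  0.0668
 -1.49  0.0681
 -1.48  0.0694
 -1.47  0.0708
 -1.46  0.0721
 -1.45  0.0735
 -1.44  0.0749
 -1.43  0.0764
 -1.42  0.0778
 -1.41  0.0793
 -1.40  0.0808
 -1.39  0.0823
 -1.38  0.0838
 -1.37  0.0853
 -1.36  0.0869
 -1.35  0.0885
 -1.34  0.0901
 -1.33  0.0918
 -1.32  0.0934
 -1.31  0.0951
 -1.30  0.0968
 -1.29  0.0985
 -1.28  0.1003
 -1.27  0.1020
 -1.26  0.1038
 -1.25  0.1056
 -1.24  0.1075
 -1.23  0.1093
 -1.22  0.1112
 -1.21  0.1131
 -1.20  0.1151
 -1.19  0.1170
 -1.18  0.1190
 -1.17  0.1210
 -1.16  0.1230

T = 0.75;  σ√T = 0.2685
d₁ = [ln(170/120) + (0.016 + 0.31²/2)·0.75] / 0.2685 = [0.3483 + 0.0480] / 0.2685 = 1.4763 ⇒ 1.48
d₂ = d₁ − σ√T = 1.4763 − 0.2685 = 1.2079 ⇒ 1.21
exp(−rT) = exp(−0.016·0.75) = 0.9881
N(−d₂) = N(-1.21) = 0.1131;  N(−d₁) = N(-1.48) = 0.0694
P = 120·0.9881·0.1131 − 170·0.0694 = 13.4105 − 11.7980 = 1.6125

$1.61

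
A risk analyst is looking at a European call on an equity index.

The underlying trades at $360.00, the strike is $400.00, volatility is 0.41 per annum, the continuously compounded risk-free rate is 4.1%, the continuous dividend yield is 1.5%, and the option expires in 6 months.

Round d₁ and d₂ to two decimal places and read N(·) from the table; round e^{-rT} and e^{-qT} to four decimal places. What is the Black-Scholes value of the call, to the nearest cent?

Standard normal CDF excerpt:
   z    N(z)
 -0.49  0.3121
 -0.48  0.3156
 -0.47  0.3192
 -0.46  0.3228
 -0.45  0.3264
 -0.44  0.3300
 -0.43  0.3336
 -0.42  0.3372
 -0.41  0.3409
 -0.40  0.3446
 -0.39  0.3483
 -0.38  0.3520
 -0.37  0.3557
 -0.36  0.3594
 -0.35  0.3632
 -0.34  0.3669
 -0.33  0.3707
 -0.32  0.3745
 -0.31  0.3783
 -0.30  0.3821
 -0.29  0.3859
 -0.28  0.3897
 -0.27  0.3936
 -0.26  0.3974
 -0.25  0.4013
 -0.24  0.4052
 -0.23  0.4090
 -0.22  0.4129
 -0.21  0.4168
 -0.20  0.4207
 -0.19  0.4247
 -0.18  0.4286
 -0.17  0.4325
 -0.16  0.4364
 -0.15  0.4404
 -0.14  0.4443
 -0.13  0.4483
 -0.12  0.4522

σ√T = 0.41 × 0.7071 = 0.2899
d₁ = [ln(360/400) + (0.041 − 0.015 + 0.41²/2)·0.5] / 0.2899 = [-0.1054 + 0.0550] / 0.2899 = -0.1736 ⇒ -0.17
d₂ = d₁ − σ√T = -0.1736 − 0.2899 = -0.4635 ⇒ -0.46
exp(−qT) = exp(−0.015·0.5) = 0.9925;  exp(−rT) = exp(−0.041·0.5) = 0.9797
N(d₁) = N(-0.17) = 0.4325;  N(d₂) = N(-0.46) = 0.3228
C = 360·0.9925·0.4325 − 400·0.9797·0.3228 = 154.5323 − 126.4989 = 28.0334

$28.03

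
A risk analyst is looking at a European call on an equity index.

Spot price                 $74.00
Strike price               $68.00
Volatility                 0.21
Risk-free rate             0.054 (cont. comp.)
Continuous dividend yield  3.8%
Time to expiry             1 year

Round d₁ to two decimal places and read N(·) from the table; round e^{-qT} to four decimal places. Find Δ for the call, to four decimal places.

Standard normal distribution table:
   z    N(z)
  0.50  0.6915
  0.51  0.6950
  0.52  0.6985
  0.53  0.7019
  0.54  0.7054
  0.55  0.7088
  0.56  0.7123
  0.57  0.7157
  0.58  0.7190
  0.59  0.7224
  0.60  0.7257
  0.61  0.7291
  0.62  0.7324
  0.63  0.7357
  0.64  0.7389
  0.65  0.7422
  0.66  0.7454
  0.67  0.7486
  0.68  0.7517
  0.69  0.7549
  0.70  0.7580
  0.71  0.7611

σ√T = 0.21·√1 = 0.2100
ln(S/K) + (r − q + σ²/2)T = ln(74/68) + (0.054 − 0.038 + 0.21²/2)·1 = 0.0846 + 0.0381 = 0.1226
d₁ = 0.1226 / 0.2100 = 0.5838 which rounds to 0.58
N(d₁) = N(0.58) = 0.7190
Δ_call = exp(−qT)·N(d₁) = 0.9627·0.7190 = 0.6922

0.6922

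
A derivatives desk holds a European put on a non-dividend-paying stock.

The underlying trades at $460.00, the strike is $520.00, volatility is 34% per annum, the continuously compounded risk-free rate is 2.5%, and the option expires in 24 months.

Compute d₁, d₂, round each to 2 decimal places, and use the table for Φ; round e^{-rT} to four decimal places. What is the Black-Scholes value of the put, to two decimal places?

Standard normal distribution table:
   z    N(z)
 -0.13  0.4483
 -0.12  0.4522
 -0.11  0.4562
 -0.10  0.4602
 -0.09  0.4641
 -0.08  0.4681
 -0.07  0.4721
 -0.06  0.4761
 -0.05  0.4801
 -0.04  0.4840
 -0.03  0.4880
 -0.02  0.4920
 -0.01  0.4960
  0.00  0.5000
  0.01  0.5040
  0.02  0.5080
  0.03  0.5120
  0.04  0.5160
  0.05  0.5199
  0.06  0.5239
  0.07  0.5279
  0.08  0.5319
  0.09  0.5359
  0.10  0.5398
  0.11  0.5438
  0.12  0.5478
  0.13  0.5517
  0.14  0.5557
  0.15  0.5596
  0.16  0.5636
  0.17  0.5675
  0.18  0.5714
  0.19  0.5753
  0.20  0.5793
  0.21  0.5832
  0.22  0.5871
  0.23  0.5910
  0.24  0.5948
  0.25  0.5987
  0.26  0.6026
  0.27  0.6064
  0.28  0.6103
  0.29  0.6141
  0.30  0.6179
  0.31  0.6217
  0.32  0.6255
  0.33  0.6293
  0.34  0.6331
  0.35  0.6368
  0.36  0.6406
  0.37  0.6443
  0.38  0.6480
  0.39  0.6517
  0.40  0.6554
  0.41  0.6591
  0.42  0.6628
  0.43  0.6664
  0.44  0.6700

$108.86

σ√T = 0.34 × 1.4142 = 0.4808
d₁ = [ln(460/520) + (0.025 + 0.34²/2)·2] / 0.4808 = [-0.1226 + 0.1656] / 0.4808 = 0.0894 ≈ 0.09
d₂ = d₁ − σ√T = 0.0894 − 0.4808 = -0.3914 ≈ -0.39
exp(−rT) = exp(−0.025·2) = 0.9512
N(−d₂) = N(0.39) = 0.6517;  N(−d₁) = N(-0.09) = 0.4641
P = 520·0.9512·0.6517 − 460·0.4641 = 322.3465 − 213.4860 = 108.8605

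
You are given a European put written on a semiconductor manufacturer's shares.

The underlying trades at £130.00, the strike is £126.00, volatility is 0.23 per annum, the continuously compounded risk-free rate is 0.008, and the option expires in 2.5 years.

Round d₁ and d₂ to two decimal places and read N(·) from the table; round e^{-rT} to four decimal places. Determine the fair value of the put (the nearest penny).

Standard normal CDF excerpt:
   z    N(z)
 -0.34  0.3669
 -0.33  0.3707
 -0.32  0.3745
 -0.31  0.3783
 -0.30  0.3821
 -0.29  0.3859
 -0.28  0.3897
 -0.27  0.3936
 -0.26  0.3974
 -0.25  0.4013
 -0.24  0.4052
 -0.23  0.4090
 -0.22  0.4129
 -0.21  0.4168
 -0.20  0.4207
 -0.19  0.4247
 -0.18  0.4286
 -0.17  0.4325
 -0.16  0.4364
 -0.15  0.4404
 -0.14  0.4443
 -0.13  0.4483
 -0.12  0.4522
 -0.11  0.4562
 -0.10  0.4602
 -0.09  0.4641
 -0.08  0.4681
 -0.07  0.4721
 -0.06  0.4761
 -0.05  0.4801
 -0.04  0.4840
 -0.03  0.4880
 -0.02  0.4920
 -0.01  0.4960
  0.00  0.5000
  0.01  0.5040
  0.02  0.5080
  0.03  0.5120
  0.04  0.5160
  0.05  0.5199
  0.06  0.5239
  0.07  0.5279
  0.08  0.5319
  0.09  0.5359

σ√T = 0.23 × 1.5811 = 0.3637
d₁ = [ln(130/126) + (0.008 + ½·0.23²)·2.5] / (σ√T) = (0.0313 + 0.0861) / 0.3637 = 0.3228 ≈ 0.32
d₂ = 0.3228 − 0.3637 = -0.0409 ≈ -0.04
exp(−rT) = exp(−0.008·2.5) = 0.9802
P = 126·0.9802·N(0.04) − 130·N(-0.32) = 126·0.9802·0.5160 − 130·0.3745 = 63.7287 − 48.6850 = 15.0437

£15.04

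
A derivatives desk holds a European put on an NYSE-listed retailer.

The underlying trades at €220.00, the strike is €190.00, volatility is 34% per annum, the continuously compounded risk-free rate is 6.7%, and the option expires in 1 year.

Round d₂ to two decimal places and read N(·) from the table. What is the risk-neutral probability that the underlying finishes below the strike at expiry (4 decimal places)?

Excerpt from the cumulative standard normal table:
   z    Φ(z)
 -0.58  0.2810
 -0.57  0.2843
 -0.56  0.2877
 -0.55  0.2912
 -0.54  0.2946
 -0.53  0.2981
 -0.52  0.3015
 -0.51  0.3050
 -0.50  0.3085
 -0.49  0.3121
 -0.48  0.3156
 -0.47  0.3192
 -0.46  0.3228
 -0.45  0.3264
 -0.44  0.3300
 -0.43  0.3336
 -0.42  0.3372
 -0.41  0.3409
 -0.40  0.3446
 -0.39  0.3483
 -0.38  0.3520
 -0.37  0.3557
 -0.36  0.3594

0.3228

T = 1;  σ√T = 0.3400
d₁ = [ln(220/190) + (0.067 + 0.34²/2)·1] / 0.3400 = [0.1466 + 0.1248] / 0.3400 = 0.7982 which rounds to 0.80
d₂ = d₁ − σ√T = 0.7982 − 0.3400 = 0.4582 which rounds to 0.46
Pr(exercise) under Q = N(−d₂) = N(-0.46) = 0.3228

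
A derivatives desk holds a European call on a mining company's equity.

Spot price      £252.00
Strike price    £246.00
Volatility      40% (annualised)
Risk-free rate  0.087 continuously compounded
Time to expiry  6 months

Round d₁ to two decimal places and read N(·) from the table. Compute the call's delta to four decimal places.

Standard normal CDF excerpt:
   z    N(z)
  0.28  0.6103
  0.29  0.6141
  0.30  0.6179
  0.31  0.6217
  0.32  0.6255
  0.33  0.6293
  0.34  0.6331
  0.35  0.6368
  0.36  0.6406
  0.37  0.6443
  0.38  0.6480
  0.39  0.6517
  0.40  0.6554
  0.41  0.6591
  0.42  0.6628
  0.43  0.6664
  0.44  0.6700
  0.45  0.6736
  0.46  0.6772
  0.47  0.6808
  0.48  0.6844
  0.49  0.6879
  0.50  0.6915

σ√T = 0.4 × 0.7071 = 0.2828
d₁ = [ln(252/246) + (0.087 + ½·0.4²)·0.5] / (σ√T) = (0.0241 + 0.0835) / 0.2828 = 0.3804 ⇒ 0.38
N(d₁) = N(0.38) = 0.6480
Δ_call = N(d₁) = 0.6480

0.6480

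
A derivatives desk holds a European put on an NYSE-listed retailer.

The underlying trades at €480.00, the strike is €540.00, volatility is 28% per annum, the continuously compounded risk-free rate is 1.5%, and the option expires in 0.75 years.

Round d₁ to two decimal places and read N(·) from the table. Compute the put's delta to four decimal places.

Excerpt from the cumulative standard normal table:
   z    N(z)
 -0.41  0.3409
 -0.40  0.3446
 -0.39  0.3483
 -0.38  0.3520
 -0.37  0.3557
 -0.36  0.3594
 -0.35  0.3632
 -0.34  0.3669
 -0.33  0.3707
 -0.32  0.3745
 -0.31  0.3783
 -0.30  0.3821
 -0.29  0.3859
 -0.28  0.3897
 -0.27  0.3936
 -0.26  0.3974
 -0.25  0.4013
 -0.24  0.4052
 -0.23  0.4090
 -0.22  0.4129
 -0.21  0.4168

σ√T = 0.28·√0.75 = 0.2425
d₁ = [ln(480/540) + (0.015 + 0.28²/2)·0.75] / 0.2425 = [-0.1178 + 0.0407] / 0.2425 = -0.3181 which rounds to -0.32
N(d₁) = N(-0.32) = 0.3745
Δ_put = N(d₁) − 1 = 0.3745 − 1 = -0.6255

-0.6255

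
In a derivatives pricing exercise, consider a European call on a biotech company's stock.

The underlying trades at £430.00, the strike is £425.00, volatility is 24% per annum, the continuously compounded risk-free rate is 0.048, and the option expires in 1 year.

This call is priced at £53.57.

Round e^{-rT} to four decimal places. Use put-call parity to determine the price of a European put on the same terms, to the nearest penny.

e^(−rT) = e^(−0.048·1) = 0.9531
Put-call parity: C − P = S − K·e^(−rT) = 430 − 425·0.9531 = 430 − 405.0675 = 24.9325
P = C − (C − P) = 53.57 − (24.9325) = 28.6375

£28.64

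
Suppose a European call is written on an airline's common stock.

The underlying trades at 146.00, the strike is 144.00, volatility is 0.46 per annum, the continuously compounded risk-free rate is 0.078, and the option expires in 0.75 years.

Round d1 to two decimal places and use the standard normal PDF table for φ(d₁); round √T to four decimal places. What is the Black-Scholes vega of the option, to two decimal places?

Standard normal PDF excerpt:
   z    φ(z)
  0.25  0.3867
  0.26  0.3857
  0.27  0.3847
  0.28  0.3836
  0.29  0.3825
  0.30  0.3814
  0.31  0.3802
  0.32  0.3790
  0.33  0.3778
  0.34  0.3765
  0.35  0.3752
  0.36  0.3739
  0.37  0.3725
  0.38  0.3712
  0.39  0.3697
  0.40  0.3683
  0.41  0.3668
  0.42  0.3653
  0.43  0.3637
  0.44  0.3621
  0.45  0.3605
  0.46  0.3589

σ√T = 0.46 × 0.8660 = 0.3984
d₁ = [ln(146/144) + (0.078 + 0.46²/2)·0.75] / 0.3984 = [0.0138 + 0.1379] / 0.3984 = 0.3807 → 0.38
√T = √0.75 = 0.8660
φ(d₁) = φ(0.38) = 0.3712
vega = S·φ(d₁)·√T = 146·0.3712·0.8660 = 46.9330

46.93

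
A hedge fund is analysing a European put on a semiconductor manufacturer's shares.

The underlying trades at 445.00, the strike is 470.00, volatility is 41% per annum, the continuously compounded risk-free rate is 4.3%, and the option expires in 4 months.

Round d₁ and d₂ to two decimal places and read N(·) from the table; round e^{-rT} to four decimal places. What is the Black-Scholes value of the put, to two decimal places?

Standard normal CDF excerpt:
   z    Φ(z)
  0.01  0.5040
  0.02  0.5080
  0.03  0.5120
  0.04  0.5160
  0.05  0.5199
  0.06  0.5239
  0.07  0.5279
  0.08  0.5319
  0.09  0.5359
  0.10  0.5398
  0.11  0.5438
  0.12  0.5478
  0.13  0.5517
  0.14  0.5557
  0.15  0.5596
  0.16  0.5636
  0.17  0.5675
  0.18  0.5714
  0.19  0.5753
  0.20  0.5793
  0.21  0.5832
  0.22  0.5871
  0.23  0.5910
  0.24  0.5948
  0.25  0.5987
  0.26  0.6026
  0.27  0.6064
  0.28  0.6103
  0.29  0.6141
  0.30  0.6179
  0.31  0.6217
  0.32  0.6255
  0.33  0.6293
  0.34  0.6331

σ√T = 0.41 × 0.5774 = 0.2367
d₁ = [ln(445/470) + (0.043 + 0.41²/2)·0.3333] / 0.2367 = [-0.0547 + 0.0423] / 0.2367 = -0.0520 ≈ -0.05
d₂ = d₁ − σ√T = -0.0520 − 0.2367 = -0.2887 ≈ -0.29
e^(−rT) = e^(−0.043·0.3333) = 0.9858
P = 470·0.9858·N(0.29) − 445·N(0.05) = 470·0.9858·0.6141 − 445·0.5199 = 284.5285 − 231.3555 = 53.1730

53.17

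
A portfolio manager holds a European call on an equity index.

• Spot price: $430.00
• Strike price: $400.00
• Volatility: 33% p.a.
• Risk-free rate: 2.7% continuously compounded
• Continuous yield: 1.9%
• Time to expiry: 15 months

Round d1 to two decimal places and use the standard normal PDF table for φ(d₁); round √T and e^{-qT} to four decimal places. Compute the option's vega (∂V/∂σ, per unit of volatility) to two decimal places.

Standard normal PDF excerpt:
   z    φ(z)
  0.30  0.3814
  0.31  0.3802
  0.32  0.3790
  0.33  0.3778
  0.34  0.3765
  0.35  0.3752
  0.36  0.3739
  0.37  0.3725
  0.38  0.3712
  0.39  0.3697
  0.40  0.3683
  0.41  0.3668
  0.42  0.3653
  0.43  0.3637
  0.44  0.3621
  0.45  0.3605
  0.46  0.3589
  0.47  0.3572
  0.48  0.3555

172.19

T = 1.25;  σ√T = 0.3690
d₁ = [ln(430/400) + (0.027 − 0.019 + 0.33²/2)·1.25] / 0.3690 = [0.0723 + 0.0781] / 0.3690 = 0.4076 ⇒ 0.41
√T = √1.25 = 1.1180
φ(d₁) = φ(0.41) = 0.3668
exp(−qT) = exp(−0.019·1.25) = 0.9765
vega = S·exp(−qT)·φ(d₁)·√T = 430·0.9765·0.3668·1.1180 = 172.1915
(Vega is the same for a European call and put with the same parameters.)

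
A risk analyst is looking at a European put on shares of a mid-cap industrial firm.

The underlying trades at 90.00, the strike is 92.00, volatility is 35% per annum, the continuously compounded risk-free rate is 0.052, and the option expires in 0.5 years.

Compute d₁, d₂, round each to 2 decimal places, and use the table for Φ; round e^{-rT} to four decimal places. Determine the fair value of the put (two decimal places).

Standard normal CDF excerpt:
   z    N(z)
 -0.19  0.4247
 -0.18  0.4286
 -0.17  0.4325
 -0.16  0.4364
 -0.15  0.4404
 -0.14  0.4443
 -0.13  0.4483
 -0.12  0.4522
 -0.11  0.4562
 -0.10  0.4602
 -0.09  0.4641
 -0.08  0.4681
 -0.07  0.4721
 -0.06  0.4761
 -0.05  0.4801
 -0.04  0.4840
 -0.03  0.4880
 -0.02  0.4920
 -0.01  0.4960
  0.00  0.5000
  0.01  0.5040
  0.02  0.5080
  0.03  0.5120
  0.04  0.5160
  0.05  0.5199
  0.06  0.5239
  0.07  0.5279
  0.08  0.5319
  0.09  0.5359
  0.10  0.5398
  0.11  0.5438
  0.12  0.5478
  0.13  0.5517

8.76

T = 0.5;  σ√T = 0.2475
ln(S/K) + (r + σ²/2)T = ln(90/92) + (0.052 + 0.35²/2)·0.5 = -0.0220 + 0.0566 = 0.0346
d₁ = 0.0346 / 0.2475 = 0.1400 which rounds to 0.14
d₂ = d₁ − σ√T = 0.1400 − 0.2475 = -0.1075 which rounds to -0.11
exp(−rT) = exp(−0.052·0.5) = 0.9743
P = 92·0.9743·N(0.11) − 90·N(-0.14) = 92·0.9743·0.5438 − 90·0.4443 = 48.7438 − 39.9870 = 8.7568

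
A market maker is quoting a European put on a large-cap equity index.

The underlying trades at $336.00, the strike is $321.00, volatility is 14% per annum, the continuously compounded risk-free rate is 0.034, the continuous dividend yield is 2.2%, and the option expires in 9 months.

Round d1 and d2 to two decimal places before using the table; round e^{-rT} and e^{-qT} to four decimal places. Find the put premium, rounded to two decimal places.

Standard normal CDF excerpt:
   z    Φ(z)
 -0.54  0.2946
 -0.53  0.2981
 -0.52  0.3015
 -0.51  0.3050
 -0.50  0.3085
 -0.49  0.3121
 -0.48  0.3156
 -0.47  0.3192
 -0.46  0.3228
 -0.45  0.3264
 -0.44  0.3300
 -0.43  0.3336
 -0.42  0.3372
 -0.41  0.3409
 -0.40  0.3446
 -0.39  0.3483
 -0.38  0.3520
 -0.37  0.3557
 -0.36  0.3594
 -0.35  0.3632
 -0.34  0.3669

σ√T = 0.14 × 0.8660 = 0.1212
ln(S/K) + (r − q + σ²/2)T = ln(336/321) + (0.034 − 0.022 + 0.14²/2)·0.75 = 0.0457 + 0.0164 = 0.0620
d₁ = 0.0620 / 0.1212 = 0.5115 ⇒ 0.51
d₂ = d₁ − σ√T = 0.5115 − 0.1212 = 0.3903 ⇒ 0.39
e^(−qT) = e^(−0.022·0.75) = 0.9836;  e^(−rT) = e^(−0.034·0.75) = 0.9748
P = 321·0.9748·N(-0.39) − 336·0.9836·N(-0.51) = 321·0.9748·0.3483 − 336·0.9836·0.3050 = 108.9868 − 100.7993 = 8.1875

$8.19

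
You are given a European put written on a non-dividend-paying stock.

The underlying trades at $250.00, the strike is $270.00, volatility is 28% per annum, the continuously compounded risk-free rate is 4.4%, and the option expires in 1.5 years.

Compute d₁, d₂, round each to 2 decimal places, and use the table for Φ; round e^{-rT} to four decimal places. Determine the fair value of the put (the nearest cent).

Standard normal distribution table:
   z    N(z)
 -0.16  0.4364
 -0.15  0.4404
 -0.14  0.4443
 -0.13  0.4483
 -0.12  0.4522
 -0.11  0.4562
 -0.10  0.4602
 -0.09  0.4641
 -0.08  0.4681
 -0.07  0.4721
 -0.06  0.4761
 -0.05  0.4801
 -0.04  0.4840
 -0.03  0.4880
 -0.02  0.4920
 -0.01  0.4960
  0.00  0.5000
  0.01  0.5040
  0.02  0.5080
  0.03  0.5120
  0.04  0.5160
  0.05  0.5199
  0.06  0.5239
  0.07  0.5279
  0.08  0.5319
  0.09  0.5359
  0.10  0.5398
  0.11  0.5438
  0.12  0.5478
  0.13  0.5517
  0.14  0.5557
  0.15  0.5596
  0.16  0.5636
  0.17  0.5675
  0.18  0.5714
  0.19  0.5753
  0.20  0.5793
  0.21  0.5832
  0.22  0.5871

σ√T = 0.28·√1.5 = 0.3429
d₁ = [ln(250/270) + (0.044 + 0.28²/2)·1.5] / 0.3429 = [-0.0770 + 0.1248] / 0.3429 = 0.1395 ≈ 0.14
d₂ = d₁ − σ√T = 0.1395 − 0.3429 = -0.2034 ≈ -0.20
e^(−rT) = e^(−0.044·1.5) = 0.9361
P = 270·0.9361·N(0.20) − 250·N(-0.14) = 270·0.9361·0.5793 − 250·0.4443 = 146.4163 − 111.0750 = 35.3413

$35.34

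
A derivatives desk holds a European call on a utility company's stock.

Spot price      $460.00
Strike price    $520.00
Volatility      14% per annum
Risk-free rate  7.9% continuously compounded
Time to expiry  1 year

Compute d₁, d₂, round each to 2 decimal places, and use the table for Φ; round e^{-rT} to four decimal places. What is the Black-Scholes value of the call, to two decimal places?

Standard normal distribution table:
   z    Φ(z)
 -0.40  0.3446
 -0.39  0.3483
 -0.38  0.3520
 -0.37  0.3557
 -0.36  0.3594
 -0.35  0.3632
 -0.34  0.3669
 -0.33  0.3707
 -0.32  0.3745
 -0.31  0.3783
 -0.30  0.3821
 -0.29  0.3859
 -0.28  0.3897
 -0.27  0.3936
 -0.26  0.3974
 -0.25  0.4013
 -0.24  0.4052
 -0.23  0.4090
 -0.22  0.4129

T = 1;  σ√T = 0.1400
d₁ = [ln(460/520) + (0.079 + 0.14²/2)·1] / 0.1400 = [-0.1226 + 0.0888] / 0.1400 = -0.2414 which rounds to -0.24
d₂ = d₁ − σ√T = -0.2414 − 0.1400 = -0.3814 which rounds to -0.38
e^(−rT) = e^(−0.079·1) = 0.9240
C = 460·N(-0.24) − 520·0.9240·N(-0.38) = 460·0.4052 − 520·0.9240·0.3520 = 186.3920 − 169.1290 = 17.2630

$17.26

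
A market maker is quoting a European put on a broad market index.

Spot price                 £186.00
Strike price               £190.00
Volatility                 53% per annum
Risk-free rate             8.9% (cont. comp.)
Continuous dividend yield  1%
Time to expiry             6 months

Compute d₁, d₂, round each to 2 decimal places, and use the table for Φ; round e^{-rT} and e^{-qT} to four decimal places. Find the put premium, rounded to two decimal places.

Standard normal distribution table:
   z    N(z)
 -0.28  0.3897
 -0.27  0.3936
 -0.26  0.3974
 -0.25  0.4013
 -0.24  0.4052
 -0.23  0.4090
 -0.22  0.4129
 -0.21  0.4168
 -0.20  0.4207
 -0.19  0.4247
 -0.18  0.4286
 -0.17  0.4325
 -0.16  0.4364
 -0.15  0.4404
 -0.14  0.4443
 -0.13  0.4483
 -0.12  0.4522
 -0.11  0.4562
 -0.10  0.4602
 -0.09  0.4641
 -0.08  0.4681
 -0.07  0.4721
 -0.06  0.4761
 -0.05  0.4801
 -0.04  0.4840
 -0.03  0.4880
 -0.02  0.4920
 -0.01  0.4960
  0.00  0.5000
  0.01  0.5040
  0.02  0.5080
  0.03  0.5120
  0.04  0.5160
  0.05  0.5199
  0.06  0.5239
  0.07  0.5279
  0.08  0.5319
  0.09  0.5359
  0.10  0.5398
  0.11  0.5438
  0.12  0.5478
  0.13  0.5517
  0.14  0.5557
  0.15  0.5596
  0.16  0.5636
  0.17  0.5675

£26.00

T = 0.5;  σ√T = 0.3748
d₁ = [ln(186/190) + (0.089 − 0.01 + 0.53²/2)·0.5] / 0.3748 = [-0.0213 + 0.1097] / 0.3748 = 0.2360 which rounds to 0.24
d₂ = d₁ − σ√T = 0.2360 − 0.3748 = -0.1388 which rounds to -0.14
e^(−qT) = e^(−0.01·0.5) = 0.9950;  e^(−rT) = e^(−0.089·0.5) = 0.9565
N(−d₂) = N(0.14) = 0.5557;  N(−d₁) = N(-0.24) = 0.4052
P = 190·0.9565·0.5557 − 186·0.9950·0.4052 = 100.9901 − 74.9904 = 25.9998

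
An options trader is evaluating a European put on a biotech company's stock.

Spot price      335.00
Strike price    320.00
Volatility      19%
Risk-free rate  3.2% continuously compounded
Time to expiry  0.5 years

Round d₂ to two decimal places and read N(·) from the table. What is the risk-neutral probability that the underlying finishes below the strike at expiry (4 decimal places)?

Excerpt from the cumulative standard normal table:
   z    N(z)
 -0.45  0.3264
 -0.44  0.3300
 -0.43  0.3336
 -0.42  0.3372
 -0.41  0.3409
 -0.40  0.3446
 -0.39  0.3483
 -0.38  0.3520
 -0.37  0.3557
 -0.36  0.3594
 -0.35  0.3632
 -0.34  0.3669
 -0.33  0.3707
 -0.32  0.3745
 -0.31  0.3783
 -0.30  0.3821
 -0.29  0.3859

0.3483

T = 0.5;  σ√T = 0.1344
d₁ = [ln(335/320) + (0.032 + ½·0.19²)·0.5] / (σ√T) = (0.0458 + 0.0250) / 0.1344 = 0.5272 which rounds to 0.53
d₂ = 0.5272 − 0.1344 = 0.3929 which rounds to 0.39
Pr(exercise) under Q = N(−d₂) = N(-0.39) = 0.3483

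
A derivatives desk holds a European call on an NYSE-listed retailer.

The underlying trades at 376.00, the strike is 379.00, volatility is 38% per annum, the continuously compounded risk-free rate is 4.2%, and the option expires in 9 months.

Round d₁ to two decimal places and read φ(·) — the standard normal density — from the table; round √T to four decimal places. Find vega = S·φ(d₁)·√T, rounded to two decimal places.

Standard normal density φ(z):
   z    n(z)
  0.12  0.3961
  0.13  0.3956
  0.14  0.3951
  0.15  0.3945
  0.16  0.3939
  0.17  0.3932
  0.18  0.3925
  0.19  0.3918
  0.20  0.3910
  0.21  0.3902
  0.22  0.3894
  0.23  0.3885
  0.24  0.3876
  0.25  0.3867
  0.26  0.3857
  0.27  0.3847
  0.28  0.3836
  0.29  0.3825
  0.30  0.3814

σ√T = 0.38 × 0.8660 = 0.3291
d₁ = [ln(376/379) + (0.042 + 0.38²/2)·0.75] / 0.3291 = [-0.0079 + 0.0857] / 0.3291 = 0.2361 ⇒ 0.24
√T = √0.75 = 0.8660
φ(d₁) = φ(0.24) = 0.3876
vega = S·φ(d₁)·√T = 376·0.3876·0.8660 = 126.2088
(The put has the same vega.)

126.21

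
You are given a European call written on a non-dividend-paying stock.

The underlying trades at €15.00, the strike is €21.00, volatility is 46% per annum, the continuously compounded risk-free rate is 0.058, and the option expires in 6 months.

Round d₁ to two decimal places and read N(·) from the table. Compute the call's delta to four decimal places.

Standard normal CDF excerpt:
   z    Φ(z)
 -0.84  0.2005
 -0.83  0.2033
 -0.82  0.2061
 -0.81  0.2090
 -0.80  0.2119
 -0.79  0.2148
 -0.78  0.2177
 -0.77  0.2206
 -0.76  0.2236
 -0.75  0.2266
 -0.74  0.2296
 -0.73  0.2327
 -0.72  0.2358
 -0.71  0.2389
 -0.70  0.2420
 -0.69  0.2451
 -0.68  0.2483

0.2177

T = 0.5;  σ√T = 0.3253
ln(S/K) + (r + σ²/2)T = ln(15/21) + (0.058 + 0.46²/2)·0.5 = -0.3365 + 0.0819 = -0.2546
d₁ = -0.2546 / 0.3253 = -0.7827 → -0.78
N(d₁) = N(-0.78) = 0.2177
Δ_call = N(d₁) = 0.2177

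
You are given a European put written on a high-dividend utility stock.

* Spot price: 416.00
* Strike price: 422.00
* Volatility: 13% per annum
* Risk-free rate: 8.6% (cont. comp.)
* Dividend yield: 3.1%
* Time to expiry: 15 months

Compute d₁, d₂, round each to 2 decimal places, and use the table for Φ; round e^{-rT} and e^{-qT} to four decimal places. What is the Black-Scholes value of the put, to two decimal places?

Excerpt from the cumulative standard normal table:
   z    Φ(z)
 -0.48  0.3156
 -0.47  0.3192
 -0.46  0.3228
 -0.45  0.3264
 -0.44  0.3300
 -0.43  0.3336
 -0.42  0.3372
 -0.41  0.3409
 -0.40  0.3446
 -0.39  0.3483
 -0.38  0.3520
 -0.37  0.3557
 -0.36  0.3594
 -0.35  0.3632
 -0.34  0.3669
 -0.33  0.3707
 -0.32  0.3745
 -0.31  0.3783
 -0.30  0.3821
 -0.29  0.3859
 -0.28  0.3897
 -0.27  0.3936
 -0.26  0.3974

σ√T = 0.13 × 1.1180 = 0.1453
d₁ = [ln(416/422) + (0.086 − 0.031 + 0.13²/2)·1.25] / 0.1453 = [-0.0143 + 0.0793] / 0.1453 = 0.4472 → 0.45
d₂ = d₁ − σ√T = 0.4472 − 0.1453 = 0.3018 → 0.30
e^(−qT) = e^(−0.031·1.25) = 0.9620;  e^(−rT) = e^(−0.086·1.25) = 0.8981
N(−d₂) = N(-0.30) = 0.3821;  N(−d₁) = N(-0.45) = 0.3264
P = 422·0.8981·0.3821 − 416·0.9620·0.3264 = 144.8152 − 130.6227 = 14.1925

14.19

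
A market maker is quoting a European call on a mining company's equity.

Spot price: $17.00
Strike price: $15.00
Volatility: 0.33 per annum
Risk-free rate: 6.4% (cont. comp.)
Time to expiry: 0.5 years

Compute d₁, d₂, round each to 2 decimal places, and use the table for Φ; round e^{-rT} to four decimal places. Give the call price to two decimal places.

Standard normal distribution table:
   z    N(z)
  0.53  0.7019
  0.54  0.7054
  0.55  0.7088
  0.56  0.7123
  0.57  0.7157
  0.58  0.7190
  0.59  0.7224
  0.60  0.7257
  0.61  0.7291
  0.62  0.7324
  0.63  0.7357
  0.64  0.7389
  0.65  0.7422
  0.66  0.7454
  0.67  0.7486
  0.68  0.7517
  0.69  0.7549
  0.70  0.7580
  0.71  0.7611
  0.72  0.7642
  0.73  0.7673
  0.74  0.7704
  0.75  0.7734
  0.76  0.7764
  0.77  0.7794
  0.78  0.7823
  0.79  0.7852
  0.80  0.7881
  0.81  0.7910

σ√T = 0.33·√0.5 = 0.2333
d₁ = [ln(17/15) + (0.064 + 0.33²/2)·0.5] / 0.2333 = [0.1252 + 0.0592] / 0.2333 = 0.7902 ⇒ 0.79
d₂ = d₁ − σ√T = 0.7902 − 0.2333 = 0.5568 ⇒ 0.56
exp(−rT) = exp(−0.064·0.5) = 0.9685
N(d₁) = N(0.79) = 0.7852;  N(d₂) = N(0.56) = 0.7123
C = 17·0.7852 − 15·0.9685·0.7123 = 13.3484 − 10.3479 = 3.0005

$3.00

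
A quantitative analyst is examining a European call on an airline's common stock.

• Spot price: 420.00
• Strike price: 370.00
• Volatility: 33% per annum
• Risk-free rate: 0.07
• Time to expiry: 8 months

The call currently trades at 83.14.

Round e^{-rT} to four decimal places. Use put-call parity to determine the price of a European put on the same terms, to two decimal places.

16.27

exp(−rT) = exp(−0.07·0.6667) = 0.9544
Put-call parity: C − P = S − K·e^(−rT) = 420 − 370·0.9544 = 420 − 353.1280 = 66.8720
P = C − (C − P) = 83.14 − (66.8720) = 16.2680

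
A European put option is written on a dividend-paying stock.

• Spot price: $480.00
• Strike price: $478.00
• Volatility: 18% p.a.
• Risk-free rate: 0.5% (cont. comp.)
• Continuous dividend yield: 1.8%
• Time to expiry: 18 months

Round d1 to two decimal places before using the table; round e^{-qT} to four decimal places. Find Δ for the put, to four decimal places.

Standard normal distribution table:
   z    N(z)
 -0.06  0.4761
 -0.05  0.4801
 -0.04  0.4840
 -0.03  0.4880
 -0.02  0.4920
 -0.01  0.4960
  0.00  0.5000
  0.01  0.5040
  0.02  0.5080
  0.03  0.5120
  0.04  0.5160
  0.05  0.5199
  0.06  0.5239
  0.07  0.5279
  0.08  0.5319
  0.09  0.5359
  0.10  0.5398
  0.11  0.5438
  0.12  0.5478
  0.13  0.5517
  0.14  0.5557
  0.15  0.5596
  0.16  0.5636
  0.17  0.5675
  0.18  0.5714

σ√T = 0.18 × 1.2247 = 0.2205
d₁ = [ln(480/478) + (0.005 − 0.018 + 0.18²/2)·1.5] / 0.2205 = [0.0042 + 0.0048] / 0.2205 = 0.0407 which rounds to 0.04
N(d₁) = N(0.04) = 0.5160
Δ_put = e^(−qT)·(N(d₁) − 1) = 0.9734·(0.5160 − 1) = -0.4711

-0.4711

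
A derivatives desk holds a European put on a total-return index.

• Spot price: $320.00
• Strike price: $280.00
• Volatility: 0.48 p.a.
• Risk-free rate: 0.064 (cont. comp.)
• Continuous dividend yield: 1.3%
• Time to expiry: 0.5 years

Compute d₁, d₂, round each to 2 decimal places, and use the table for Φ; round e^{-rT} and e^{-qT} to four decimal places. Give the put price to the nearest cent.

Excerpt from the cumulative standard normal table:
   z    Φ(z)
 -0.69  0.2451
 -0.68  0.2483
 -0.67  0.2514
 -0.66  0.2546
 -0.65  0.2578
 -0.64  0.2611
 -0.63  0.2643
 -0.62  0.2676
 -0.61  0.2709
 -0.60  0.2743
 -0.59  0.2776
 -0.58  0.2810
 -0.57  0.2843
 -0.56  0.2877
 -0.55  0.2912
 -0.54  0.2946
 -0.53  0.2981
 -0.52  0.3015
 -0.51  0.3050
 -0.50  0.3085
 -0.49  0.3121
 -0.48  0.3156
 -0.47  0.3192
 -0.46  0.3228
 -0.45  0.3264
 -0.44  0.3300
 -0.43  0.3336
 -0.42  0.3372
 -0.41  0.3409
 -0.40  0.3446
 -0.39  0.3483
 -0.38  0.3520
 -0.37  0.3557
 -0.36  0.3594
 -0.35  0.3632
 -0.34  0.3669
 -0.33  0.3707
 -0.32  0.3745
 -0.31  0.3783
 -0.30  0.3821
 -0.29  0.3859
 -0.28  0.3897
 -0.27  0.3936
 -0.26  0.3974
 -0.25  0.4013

$20.61

σ√T = 0.48 × 0.7071 = 0.3394
ln(S/K) + (r − q + σ²/2)T = ln(320/280) + (0.064 − 0.013 + 0.48²/2)·0.5 = 0.1335 + 0.0831 = 0.2166
d₁ = 0.2166 / 0.3394 = 0.6383 ≈ 0.64
d₂ = d₁ − σ√T = 0.6383 − 0.3394 = 0.2988 ≈ 0.30
e^(−qT) = e^(−0.013·0.5) = 0.9935;  e^(−rT) = e^(−0.064·0.5) = 0.9685
N(−d₂) = N(-0.30) = 0.3821;  N(−d₁) = N(-0.64) = 0.2611
P = 280·0.9685·0.3821 − 320·0.9935·0.2611 = 103.6179 − 83.0089 = 20.6090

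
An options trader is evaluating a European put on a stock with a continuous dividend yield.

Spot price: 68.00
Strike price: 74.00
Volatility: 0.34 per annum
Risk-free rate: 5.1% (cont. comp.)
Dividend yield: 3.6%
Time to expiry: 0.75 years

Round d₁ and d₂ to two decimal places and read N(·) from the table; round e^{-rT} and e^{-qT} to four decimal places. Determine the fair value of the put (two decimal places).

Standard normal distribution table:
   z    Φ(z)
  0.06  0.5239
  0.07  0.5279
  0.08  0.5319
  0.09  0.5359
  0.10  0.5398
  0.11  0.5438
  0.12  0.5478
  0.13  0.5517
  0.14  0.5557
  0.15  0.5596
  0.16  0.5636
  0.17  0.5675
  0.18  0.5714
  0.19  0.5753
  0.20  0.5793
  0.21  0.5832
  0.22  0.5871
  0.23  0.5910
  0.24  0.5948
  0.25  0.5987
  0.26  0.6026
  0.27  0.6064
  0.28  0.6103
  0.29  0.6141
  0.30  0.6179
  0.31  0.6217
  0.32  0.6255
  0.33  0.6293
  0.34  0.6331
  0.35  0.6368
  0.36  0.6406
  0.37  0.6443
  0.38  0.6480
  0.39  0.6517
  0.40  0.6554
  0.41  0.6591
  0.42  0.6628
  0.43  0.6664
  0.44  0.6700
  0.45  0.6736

σ√T = 0.34 × 0.8660 = 0.2944
d₁ = [ln(68/74) + (0.051 − 0.036 + 0.34²/2)·0.75] / 0.2944 = [-0.0846 + 0.0546] / 0.2944 = -0.1017 ≈ -0.10
d₂ = d₁ − σ√T = -0.1017 − 0.2944 = -0.3962 ≈ -0.40
exp(−qT) = exp(−0.036·0.75) = 0.9734;  exp(−rT) = exp(−0.051·0.75) = 0.9625
N(−d₂) = N(0.40) = 0.6554;  N(−d₁) = N(0.10) = 0.5398
P = 74·0.9625·0.6554 − 68·0.9734·0.5398 = 46.6809 − 35.7300 = 10.9509

10.95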